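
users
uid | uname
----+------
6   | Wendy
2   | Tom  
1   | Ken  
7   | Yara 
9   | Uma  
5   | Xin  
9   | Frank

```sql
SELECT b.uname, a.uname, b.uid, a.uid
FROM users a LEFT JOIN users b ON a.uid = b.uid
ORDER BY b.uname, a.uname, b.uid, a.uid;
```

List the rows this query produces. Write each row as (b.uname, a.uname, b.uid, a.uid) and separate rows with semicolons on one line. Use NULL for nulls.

(Frank, Frank, 9, 9); (Frank, Uma, 9, 9); (Ken, Ken, 1, 1); (Tom, Tom, 2, 2); (Uma, Frank, 9, 9); (Uma, Uma, 9, 9); (Wendy, Wendy, 6, 6); (Xin, Xin, 5, 5); (Yara, Yara, 7, 7)

LEFT JOIN keeps every row from `users a`; unmatched rows get NULL for `users b`'s columns.
Matching on a.uid = b.uid.
Matched pairs: 9; unmatched a rows kept: 0.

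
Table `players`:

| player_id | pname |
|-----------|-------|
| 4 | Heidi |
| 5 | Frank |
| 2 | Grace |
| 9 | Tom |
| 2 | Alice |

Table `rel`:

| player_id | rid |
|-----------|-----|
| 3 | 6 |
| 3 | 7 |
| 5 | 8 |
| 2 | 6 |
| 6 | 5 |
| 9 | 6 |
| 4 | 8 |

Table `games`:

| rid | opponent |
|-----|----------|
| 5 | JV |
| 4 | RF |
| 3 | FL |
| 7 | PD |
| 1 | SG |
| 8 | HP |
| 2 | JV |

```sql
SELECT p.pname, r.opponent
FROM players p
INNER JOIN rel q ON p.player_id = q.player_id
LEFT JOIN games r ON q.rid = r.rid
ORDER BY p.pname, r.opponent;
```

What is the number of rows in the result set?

5

Step 1 — p INNER JOIN q on player_id → 5 row(s).
Then LEFT JOIN `games r` on rid: each of those 5 rows is kept; rows whose q.rid has no match in r get NULL for r's columns.
Result: 5 row(s).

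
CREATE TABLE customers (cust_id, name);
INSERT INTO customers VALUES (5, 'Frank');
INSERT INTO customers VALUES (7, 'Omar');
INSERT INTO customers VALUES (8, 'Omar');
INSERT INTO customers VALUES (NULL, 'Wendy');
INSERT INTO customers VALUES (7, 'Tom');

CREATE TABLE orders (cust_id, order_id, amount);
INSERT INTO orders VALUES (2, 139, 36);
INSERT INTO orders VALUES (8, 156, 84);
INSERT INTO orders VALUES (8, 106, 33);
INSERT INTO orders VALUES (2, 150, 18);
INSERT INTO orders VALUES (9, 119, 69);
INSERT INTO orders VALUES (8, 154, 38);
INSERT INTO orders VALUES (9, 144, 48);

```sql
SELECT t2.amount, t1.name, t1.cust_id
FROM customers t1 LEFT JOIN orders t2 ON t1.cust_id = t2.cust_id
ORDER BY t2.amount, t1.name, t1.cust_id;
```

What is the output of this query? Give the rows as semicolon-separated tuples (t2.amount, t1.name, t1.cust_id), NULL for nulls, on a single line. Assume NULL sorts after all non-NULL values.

(33, Omar, 8); (38, Omar, 8); (84, Omar, 8); (NULL, Frank, 5); (NULL, Omar, 7); (NULL, Tom, 7); (NULL, Wendy, NULL)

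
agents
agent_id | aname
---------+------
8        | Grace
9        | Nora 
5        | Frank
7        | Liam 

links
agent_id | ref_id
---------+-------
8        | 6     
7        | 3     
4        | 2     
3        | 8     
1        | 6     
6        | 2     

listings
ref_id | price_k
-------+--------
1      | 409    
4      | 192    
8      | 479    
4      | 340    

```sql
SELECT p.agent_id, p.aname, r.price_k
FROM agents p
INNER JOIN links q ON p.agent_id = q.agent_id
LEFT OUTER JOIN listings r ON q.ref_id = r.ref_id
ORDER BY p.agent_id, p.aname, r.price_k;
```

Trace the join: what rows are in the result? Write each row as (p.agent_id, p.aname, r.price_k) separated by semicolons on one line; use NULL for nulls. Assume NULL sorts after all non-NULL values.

Joins associate left-to-right: agents INNER JOIN links on agent_id gives 2 intermediate row(s).
Then LEFT JOIN `listings r` on ref_id: each of those 2 rows is kept; rows whose q.ref_id has no match in r get NULL for r's columns.

(7, Liam, NULL); (8, Grace, NULL)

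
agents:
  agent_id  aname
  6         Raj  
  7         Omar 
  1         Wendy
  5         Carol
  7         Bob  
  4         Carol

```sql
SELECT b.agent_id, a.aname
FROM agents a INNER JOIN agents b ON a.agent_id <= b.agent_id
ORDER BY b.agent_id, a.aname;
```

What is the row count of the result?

22

INNER JOIN keeps only pairs where the ON condition holds.
Matching on a.agent_id <= b.agent_id.
- a[0] agent_id=6 → 3 match(es) in b → 3 row(s).
- a[1] agent_id=7 → 2 match(es) in b → 2 row(s).
- a[2] agent_id=1 → 6 match(es) in b → 6 row(s).
- a[3] agent_id=5 → 4 match(es) in b → 4 row(s).
- a[4] agent_id=7 → 2 match(es) in b → 2 row(s).
- a[5] agent_id=4 → 5 match(es) in b → 5 row(s).
Total: 22 rows.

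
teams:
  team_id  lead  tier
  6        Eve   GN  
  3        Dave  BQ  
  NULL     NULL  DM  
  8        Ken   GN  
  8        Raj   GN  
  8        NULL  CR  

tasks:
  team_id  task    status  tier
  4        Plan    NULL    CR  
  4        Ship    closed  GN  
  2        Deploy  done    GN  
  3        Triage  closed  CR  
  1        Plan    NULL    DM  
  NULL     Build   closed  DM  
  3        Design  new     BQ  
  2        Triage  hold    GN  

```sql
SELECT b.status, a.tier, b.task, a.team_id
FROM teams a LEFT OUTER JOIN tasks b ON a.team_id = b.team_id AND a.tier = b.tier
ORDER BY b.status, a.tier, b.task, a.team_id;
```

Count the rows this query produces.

6

LEFT JOIN keeps every row from `teams`; unmatched rows get NULL for `tasks`'s columns.
Matching on a.team_id = b.team_id AND a.tier = b.tier. A NULL in a compared column never satisfies the condition.
Matched pairs: 1; unmatched a rows kept: 5.
Total: 1 matched + 5 padded = 6 rows.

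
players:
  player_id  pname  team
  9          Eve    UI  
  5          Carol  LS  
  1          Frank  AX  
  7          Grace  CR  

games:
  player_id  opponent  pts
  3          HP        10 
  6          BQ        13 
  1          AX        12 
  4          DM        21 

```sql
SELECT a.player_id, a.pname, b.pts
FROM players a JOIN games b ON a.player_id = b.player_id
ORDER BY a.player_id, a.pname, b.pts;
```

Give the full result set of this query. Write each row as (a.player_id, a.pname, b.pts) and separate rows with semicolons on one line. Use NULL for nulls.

(1, Frank, 12)

INNER JOIN keeps only pairs where the ON condition holds.
Matching on a.player_id = b.player_id.
- a (player_id=9) has no partner → excluded.
- a (player_id=5) has no partner → excluded.
- a (player_id=1) pairs with 1 row(s) of b.
- a (player_id=7) has no partner → excluded.
After projecting and ordering:
a.player_id | a.pname | b.pts
1 | Frank | 12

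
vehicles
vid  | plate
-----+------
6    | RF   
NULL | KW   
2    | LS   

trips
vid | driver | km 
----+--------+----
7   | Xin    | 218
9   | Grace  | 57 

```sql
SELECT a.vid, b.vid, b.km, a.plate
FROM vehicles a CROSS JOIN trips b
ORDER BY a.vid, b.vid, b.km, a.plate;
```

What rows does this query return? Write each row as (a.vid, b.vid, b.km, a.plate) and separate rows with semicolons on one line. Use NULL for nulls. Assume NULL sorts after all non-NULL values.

CROSS JOIN pairs every row of `vehicles` with every row of `trips`: 3 × 2 = 6 rows.

(2, 7, 218, LS); (2, 9, 57, LS); (6, 7, 218, RF); (6, 9, 57, RF); (NULL, 7, 218, KW); (NULL, 9, 57, KW)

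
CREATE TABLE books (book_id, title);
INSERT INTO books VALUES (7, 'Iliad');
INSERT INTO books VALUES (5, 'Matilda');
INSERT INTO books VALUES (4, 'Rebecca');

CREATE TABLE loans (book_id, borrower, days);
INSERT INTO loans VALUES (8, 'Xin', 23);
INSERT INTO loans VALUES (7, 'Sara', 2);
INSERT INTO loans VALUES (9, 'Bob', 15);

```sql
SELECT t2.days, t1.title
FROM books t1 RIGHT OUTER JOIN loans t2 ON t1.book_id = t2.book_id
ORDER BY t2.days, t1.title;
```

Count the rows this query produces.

RIGHT JOIN keeps every row from `loans`; unmatched rows get NULL for `books`'s columns.
Matching on t1.book_id = t2.book_id.
- book_id=7: 1 matching t2 row(s), so 1 row(s) emitted.
- book_id=5: no matching t2 row.
- book_id=4: no matching t2 row.
- 2 row(s) from t2 found no t1 partner → padded with NULL.
Total: 1 matched + 2 padded = 3 rows.

3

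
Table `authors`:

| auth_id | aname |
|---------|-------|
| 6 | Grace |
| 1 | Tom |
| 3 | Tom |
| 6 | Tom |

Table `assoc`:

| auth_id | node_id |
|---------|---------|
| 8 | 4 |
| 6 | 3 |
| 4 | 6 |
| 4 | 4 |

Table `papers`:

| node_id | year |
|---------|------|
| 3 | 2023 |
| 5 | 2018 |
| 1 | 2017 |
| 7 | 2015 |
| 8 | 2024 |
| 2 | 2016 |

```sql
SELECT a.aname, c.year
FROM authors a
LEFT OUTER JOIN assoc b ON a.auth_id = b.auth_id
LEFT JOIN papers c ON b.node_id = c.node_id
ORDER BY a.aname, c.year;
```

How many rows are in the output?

4

Evaluate left to right. First `authors a LEFT JOIN assoc b` on auth_id: 4 row(s).
Then LEFT JOIN `papers c` on node_id: each of those 4 rows is kept; rows whose b.node_id has no match in c get NULL for c's columns.
Result: 4 row(s).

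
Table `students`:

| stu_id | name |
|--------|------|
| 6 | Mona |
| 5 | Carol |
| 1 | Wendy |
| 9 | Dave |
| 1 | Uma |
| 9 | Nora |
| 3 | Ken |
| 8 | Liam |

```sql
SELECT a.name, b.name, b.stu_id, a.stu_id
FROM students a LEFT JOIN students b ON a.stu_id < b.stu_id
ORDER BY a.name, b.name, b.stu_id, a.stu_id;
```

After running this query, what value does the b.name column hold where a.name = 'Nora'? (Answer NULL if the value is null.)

LEFT JOIN keeps every row from `students a`; unmatched rows get NULL for `students b`'s columns.
Matching on a.stu_id < b.stu_id.
Matched pairs: 26; unmatched a rows kept: 2.

NULL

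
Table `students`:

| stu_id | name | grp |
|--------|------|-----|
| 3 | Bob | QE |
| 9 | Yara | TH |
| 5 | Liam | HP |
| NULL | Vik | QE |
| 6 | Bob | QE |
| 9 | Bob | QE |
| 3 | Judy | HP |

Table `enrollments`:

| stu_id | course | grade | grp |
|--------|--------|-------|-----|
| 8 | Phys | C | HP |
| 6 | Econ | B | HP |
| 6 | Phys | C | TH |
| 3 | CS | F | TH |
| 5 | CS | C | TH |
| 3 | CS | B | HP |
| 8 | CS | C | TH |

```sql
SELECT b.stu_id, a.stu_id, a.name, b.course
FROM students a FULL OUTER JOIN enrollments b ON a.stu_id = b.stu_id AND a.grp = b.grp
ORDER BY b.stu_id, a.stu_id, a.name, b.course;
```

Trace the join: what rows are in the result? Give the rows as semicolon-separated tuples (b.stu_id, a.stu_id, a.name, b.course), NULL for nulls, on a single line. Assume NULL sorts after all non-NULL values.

(3, 3, Judy, CS); (3, NULL, NULL, CS); (5, NULL, NULL, CS); (6, NULL, NULL, Econ); (6, NULL, NULL, Phys); (8, NULL, NULL, CS); (8, NULL, NULL, Phys); (NULL, 3, Bob, NULL); (NULL, 5, Liam, NULL); (NULL, 6, Bob, NULL); (NULL, 9, Bob, NULL); (NULL, 9, Yara, NULL); (NULL, NULL, Vik, NULL)

FULL OUTER JOIN keeps every row from both sides; unmatched rows get NULL for the other side's columns.
Matching on a.stu_id = b.stu_id AND a.grp = b.grp. A NULL in a compared column never satisfies the condition.
- a row (stu_id=3, grp=QE): no match → kept, b columns NULL.
- a row (stu_id=9, grp=TH): no match → kept, b columns NULL.
- a row (stu_id=5, grp=HP): no match → kept, b columns NULL.
- a row (stu_id=NULL, grp=QE): no match → kept, b columns NULL.
- a row (stu_id=6, grp=QE): no match → kept, b columns NULL.
- a row (stu_id=9, grp=QE): no match → kept, b columns NULL.
- a row (stu_id=3, grp=HP): matches 1 b row(s) → 1 output row(s).
- plus 6 unmatched b row(s), each kept with NULL a columns.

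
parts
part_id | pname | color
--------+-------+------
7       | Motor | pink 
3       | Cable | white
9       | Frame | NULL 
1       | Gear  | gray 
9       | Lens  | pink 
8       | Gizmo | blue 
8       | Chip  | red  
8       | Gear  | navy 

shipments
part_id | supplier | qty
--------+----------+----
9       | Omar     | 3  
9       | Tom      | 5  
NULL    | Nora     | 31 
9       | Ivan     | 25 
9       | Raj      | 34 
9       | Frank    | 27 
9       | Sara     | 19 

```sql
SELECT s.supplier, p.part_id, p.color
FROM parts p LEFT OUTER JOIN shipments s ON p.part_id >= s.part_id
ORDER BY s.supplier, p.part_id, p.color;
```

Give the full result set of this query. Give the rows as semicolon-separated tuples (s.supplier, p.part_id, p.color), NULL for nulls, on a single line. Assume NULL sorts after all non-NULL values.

(Frank, 9, pink); (Frank, 9, NULL); (Ivan, 9, pink); (Ivan, 9, NULL); (Omar, 9, pink); (Omar, 9, NULL); (Raj, 9, pink); (Raj, 9, NULL); (Sara, 9, pink); (Sara, 9, NULL); (Tom, 9, pink); (Tom, 9, NULL); (NULL, 1, gray); (NULL, 3, white); (NULL, 7, pink); (NULL, 8, blue); (NULL, 8, navy); (NULL, 8, red)

LEFT JOIN keeps every row from `parts`; unmatched rows get NULL for `shipments`'s columns.
Matching on p.part_id >= s.part_id. A NULL in a compared column never satisfies the condition.
Matched pairs: 12; unmatched p rows kept: 6.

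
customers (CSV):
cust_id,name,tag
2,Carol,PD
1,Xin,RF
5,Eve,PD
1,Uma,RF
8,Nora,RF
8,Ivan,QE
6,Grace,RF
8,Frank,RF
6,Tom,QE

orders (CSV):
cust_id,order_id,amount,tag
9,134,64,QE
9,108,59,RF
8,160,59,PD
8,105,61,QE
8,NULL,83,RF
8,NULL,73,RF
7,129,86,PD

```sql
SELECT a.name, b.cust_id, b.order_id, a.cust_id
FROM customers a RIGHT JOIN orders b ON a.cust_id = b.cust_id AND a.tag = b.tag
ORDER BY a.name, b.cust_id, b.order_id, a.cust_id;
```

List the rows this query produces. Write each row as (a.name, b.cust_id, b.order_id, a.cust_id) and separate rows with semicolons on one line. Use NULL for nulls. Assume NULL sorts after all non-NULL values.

(Frank, 8, NULL, 8); (Frank, 8, NULL, 8); (Ivan, 8, 105, 8); (Nora, 8, NULL, 8); (Nora, 8, NULL, 8); (NULL, 7, 129, NULL); (NULL, 8, 160, NULL); (NULL, 9, 108, NULL); (NULL, 9, 134, NULL)

RIGHT JOIN keeps every row from `orders`; unmatched rows get NULL for `customers`'s columns.
Matching on a.cust_id = b.cust_id AND a.tag = b.tag.
- cust_id=2, tag=PD: no matching b row.
- cust_id=1, tag=RF: no matching b row.
- cust_id=5, tag=PD: no matching b row.
- cust_id=1, tag=RF: no matching b row.
- cust_id=8, tag=RF: 2 matching b row(s), so 2 row(s) emitted.
- cust_id=8, tag=QE: 1 matching b row(s), so 1 row(s) emitted.
- cust_id=6, tag=RF: no matching b row.
- cust_id=8, tag=RF: 2 matching b row(s), so 2 row(s) emitted.
- cust_id=6, tag=QE: no matching b row.
- plus 4 unmatched b row(s), each kept with NULL a columns.
After projecting and ordering:
a.name | b.cust_id | b.order_id | a.cust_id
Frank | 8 | NULL | 8
Frank | 8 | NULL | 8
Ivan | 8 | 105 | 8
Nora | 8 | NULL | 8
Nora | 8 | NULL | 8
NULL | 7 | 129 | NULL
NULL | 8 | 160 | NULL
NULL | 9 | 108 | NULL
NULL | 9 | 134 | NULL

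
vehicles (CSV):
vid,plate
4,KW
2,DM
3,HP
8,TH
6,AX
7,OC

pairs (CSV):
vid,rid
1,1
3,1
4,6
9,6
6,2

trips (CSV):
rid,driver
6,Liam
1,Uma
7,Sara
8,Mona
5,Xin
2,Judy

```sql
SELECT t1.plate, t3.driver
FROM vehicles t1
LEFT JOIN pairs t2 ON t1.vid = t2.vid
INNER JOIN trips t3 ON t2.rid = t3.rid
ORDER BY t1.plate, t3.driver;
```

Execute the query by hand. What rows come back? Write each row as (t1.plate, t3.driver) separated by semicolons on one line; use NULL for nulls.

Step 1 — t1 LEFT JOIN t2 on vid → 6 row(s).
Then INNER JOIN `trips t3` on rid: keep only rows whose t2.rid appears in t3.

(AX, Judy); (HP, Uma); (KW, Liam)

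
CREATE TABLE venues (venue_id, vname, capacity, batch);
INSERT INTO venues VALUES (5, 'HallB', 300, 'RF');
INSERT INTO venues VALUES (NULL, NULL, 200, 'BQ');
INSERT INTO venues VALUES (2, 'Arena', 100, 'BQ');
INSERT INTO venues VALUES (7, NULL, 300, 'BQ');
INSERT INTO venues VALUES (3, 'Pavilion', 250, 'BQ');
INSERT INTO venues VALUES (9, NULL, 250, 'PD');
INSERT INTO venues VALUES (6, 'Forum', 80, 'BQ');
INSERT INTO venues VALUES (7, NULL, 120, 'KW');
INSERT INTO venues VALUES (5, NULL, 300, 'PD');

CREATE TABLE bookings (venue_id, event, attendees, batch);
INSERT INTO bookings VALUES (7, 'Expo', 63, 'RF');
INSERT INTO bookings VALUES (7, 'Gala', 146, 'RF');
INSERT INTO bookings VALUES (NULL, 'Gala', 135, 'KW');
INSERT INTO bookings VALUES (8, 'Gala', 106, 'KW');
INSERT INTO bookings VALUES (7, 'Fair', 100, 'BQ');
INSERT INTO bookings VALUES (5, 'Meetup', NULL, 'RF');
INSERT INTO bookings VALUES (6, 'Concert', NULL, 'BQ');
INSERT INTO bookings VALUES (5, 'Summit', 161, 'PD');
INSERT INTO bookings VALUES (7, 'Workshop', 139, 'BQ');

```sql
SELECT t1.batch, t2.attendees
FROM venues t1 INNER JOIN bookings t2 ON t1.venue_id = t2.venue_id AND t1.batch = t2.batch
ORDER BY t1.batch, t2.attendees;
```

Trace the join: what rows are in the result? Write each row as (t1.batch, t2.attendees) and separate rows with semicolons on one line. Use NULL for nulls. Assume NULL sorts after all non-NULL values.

INNER JOIN keeps only pairs where the ON condition holds.
Matching on t1.venue_id = t2.venue_id AND t1.batch = t2.batch. A NULL in a compared column never satisfies the condition.
Matched pairs: 5.

(BQ, 100); (BQ, 139); (BQ, NULL); (PD, 161); (RF, NULL)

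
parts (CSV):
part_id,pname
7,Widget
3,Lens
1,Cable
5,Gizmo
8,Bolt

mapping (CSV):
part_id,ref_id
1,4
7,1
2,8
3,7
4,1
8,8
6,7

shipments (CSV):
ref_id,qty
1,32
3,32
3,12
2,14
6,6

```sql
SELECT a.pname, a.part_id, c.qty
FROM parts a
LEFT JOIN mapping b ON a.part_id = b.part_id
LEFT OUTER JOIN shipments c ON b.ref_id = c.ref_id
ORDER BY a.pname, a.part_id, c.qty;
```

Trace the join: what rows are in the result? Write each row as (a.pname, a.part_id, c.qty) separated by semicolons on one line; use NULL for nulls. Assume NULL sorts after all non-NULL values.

Joins associate left-to-right: parts LEFT JOIN mapping on part_id gives 5 intermediate row(s).
Then LEFT JOIN `shipments c` on ref_id: each of those 5 rows is kept; rows whose b.ref_id has no match in c get NULL for c's columns.

(Bolt, 8, NULL); (Cable, 1, NULL); (Gizmo, 5, NULL); (Lens, 3, NULL); (Widget, 7, 32)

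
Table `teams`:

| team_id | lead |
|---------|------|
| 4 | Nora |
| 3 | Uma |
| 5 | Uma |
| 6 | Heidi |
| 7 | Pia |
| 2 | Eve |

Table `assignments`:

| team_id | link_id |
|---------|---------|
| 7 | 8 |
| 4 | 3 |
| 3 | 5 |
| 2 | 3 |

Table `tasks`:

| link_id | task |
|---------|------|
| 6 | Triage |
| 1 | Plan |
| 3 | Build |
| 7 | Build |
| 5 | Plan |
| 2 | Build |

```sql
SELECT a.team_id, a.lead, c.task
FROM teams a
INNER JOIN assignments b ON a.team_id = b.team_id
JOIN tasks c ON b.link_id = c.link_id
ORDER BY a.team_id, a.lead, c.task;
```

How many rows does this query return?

3

Step 1 — a INNER JOIN b on team_id → 4 row(s).
Then INNER JOIN `tasks c` on link_id: keep only rows whose b.link_id appears in c.
Result: 3 row(s).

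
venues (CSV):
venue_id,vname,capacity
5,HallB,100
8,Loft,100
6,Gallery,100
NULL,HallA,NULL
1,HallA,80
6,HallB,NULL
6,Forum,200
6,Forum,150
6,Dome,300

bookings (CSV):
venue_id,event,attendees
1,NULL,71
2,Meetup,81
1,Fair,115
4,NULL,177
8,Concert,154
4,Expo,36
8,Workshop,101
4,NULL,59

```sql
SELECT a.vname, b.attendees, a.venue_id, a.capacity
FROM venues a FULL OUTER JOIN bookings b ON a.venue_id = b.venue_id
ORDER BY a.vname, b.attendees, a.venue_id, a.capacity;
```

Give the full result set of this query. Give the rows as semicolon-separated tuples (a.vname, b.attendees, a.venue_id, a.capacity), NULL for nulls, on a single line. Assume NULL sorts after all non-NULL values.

(Dome, NULL, 6, 300); (Forum, NULL, 6, 150); (Forum, NULL, 6, 200); (Gallery, NULL, 6, 100); (HallA, 71, 1, 80); (HallA, 115, 1, 80); (HallA, NULL, NULL, NULL); (HallB, NULL, 5, 100); (HallB, NULL, 6, NULL); (Loft, 101, 8, 100); (Loft, 154, 8, 100); (NULL, 36, NULL, NULL); (NULL, 59, NULL, NULL); (NULL, 81, NULL, NULL); (NULL, 177, NULL, NULL)

FULL OUTER JOIN keeps every row from both sides; unmatched rows get NULL for the other side's columns.
Matching on a.venue_id = b.venue_id. A NULL in a compared column never satisfies the condition.
Matched pairs: 4; unmatched a rows kept: 7; unmatched b rows kept: 4.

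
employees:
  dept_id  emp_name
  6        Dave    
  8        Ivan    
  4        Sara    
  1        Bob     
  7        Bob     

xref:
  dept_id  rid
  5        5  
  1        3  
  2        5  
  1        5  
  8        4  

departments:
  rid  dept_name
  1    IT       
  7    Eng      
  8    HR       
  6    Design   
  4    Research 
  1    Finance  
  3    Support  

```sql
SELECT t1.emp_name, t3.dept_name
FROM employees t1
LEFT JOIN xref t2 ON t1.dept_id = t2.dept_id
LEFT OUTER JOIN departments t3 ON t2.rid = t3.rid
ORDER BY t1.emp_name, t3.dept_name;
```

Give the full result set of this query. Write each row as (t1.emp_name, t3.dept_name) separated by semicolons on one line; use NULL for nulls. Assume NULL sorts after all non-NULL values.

(Bob, Support); (Bob, NULL); (Bob, NULL); (Dave, NULL); (Ivan, Research); (Sara, NULL)

Evaluate left to right. First `employees t1 LEFT JOIN xref t2` on dept_id: 6 row(s).
Then LEFT JOIN `departments t3` on rid: each of those 6 rows is kept; rows whose t2.rid has no match in t3 get NULL for t3's columns.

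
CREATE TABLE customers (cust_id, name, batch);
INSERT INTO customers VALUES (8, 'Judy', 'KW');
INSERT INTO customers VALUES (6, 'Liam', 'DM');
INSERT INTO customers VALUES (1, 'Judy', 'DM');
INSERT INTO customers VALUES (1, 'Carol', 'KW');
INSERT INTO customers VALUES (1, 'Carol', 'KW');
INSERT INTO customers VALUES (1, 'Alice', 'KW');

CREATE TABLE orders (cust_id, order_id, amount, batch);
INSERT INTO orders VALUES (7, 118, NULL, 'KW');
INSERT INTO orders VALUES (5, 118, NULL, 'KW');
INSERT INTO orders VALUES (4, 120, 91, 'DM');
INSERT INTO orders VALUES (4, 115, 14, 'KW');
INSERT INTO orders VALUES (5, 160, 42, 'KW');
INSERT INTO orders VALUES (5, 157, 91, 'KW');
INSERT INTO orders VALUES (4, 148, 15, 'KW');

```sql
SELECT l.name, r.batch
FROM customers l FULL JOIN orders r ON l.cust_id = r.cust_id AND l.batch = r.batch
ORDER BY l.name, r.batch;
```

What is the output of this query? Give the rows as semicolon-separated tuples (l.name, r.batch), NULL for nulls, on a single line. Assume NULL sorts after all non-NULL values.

FULL OUTER JOIN keeps every row from both sides; unmatched rows get NULL for the other side's columns.
Matching on l.cust_id = r.cust_id AND l.batch = r.batch.
Matched pairs: 0; unmatched l rows kept: 6; unmatched r rows kept: 7.

(Alice, NULL); (Carol, NULL); (Carol, NULL); (Judy, NULL); (Judy, NULL); (Liam, NULL); (NULL, DM); (NULL, KW); (NULL, KW); (NULL, KW); (NULL, KW); (NULL, KW); (NULL, KW)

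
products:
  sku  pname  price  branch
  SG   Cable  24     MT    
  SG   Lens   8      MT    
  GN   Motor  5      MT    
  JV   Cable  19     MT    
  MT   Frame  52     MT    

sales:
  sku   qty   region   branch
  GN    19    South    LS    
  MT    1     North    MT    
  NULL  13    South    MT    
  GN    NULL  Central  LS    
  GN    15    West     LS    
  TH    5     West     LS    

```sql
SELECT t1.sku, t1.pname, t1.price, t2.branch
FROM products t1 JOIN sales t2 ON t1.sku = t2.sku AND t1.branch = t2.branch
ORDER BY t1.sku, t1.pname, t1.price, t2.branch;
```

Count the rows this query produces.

1

INNER JOIN keeps only pairs where the ON condition holds.
Matching on t1.sku = t2.sku AND t1.branch = t2.branch. A NULL in a compared column never satisfies the condition.
Matched pairs: 1.
Total: 1 rows.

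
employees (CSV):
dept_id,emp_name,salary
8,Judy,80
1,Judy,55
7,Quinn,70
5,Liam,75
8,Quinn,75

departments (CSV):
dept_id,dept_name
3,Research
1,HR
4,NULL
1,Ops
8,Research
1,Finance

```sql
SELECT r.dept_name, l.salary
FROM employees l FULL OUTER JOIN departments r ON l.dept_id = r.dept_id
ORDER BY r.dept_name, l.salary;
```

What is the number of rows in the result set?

9

FULL OUTER JOIN keeps every row from both sides; unmatched rows get NULL for the other side's columns.
Matching on l.dept_id = r.dept_id.
- l (dept_id=8) pairs with 1 row(s) of r.
- l (dept_id=1) pairs with 3 row(s) of r.
- l (dept_id=7) has no partner → padded with NULL.
- l (dept_id=5) has no partner → padded with NULL.
- l (dept_id=8) pairs with 1 row(s) of r.
- 2 r row(s) had no l match → kept, l columns NULL.
Total: 5 matched + 4 padded = 9 rows.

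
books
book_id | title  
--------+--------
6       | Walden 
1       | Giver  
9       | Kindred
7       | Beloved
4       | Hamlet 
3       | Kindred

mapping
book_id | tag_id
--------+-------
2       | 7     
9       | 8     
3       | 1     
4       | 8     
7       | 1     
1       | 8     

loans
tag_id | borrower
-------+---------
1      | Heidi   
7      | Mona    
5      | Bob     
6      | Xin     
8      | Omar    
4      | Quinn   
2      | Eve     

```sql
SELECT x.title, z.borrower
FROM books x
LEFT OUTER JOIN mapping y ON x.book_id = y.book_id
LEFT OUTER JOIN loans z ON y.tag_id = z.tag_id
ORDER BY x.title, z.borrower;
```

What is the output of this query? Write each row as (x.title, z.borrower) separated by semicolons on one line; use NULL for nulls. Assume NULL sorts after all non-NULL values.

(Beloved, Heidi); (Giver, Omar); (Hamlet, Omar); (Kindred, Heidi); (Kindred, Omar); (Walden, NULL)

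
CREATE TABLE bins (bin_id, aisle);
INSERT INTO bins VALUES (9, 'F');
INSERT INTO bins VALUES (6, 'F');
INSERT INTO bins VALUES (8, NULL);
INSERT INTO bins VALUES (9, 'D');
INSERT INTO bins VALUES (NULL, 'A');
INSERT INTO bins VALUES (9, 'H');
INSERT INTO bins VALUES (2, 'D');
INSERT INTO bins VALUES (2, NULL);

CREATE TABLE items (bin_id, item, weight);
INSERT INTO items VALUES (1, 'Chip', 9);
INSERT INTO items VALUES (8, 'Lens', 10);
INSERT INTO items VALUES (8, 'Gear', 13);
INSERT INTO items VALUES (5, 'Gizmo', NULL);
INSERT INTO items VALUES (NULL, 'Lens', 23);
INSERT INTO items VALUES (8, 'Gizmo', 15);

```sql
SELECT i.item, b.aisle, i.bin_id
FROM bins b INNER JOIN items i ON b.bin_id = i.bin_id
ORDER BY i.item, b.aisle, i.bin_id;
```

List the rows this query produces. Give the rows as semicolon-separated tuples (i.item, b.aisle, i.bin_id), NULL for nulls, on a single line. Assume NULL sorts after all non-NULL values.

(Gear, NULL, 8); (Gizmo, NULL, 8); (Lens, NULL, 8)

INNER JOIN keeps only pairs where the ON condition holds.
Matching on b.bin_id = i.bin_id. A NULL in a compared column never satisfies the condition.
Matched pairs: 3.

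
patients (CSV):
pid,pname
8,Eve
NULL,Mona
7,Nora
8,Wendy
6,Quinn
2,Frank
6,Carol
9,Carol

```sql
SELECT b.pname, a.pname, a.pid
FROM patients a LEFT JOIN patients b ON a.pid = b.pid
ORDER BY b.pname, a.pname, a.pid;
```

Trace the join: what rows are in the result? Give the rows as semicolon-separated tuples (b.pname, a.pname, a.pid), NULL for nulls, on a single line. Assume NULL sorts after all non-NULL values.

LEFT JOIN keeps every row from `patients a`; unmatched rows get NULL for `patients b`'s columns.
Matching on a.pid = b.pid. A NULL in a compared column never satisfies the condition.
- a row (pid=8): matches 2 b row(s) → 2 output row(s).
- a row (pid=NULL): no match → kept, b columns NULL.
- a row (pid=7): matches 1 b row(s) → 1 output row(s).
- a row (pid=8): matches 2 b row(s) → 2 output row(s).
- a row (pid=6): matches 2 b row(s) → 2 output row(s).
- a row (pid=2): matches 1 b row(s) → 1 output row(s).
- a row (pid=6): matches 2 b row(s) → 2 output row(s).
- a row (pid=9): matches 1 b row(s) → 1 output row(s).

(Carol, Carol, 6); (Carol, Carol, 9); (Carol, Quinn, 6); (Eve, Eve, 8); (Eve, Wendy, 8); (Frank, Frank, 2); (Nora, Nora, 7); (Quinn, Carol, 6); (Quinn, Quinn, 6); (Wendy, Eve, 8); (Wendy, Wendy, 8); (NULL, Mona, NULL)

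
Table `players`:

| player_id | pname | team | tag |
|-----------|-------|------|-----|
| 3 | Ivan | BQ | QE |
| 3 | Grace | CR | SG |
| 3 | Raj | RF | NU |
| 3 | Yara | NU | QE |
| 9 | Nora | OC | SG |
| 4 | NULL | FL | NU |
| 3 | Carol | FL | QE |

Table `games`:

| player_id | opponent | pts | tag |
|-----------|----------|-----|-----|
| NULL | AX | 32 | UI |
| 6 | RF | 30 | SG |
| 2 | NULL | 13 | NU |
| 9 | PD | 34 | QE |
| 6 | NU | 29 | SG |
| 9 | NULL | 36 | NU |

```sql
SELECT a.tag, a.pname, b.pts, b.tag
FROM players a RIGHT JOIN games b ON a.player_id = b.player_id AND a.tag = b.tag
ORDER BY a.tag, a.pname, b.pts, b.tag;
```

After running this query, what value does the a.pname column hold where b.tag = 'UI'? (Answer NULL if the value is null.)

RIGHT JOIN keeps every row from `games`; unmatched rows get NULL for `players`'s columns.
Matching on a.player_id = b.player_id AND a.tag = b.tag. A NULL in a compared column never satisfies the condition.
- a (player_id=3, tag=QE) has no partner in b.
- a (player_id=3, tag=SG) has no partner in b.
- a (player_id=3, tag=NU) has no partner in b.
- a (player_id=3, tag=QE) has no partner in b.
- a (player_id=9, tag=SG) has no partner in b.
- a (player_id=4, tag=NU) has no partner in b.
- a (player_id=3, tag=QE) has no partner in b.
- plus 6 unmatched b row(s), each kept with NULL a columns.

NULL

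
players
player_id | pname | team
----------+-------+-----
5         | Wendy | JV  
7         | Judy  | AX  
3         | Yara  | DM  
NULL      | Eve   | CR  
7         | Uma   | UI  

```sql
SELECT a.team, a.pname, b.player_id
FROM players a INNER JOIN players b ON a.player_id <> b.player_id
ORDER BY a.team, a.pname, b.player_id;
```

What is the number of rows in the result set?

10

INNER JOIN keeps only pairs where the ON condition holds.
Matching on a.player_id <> b.player_id. A NULL in a compared column never satisfies the condition.
Matched pairs: 10.
Total: 10 rows.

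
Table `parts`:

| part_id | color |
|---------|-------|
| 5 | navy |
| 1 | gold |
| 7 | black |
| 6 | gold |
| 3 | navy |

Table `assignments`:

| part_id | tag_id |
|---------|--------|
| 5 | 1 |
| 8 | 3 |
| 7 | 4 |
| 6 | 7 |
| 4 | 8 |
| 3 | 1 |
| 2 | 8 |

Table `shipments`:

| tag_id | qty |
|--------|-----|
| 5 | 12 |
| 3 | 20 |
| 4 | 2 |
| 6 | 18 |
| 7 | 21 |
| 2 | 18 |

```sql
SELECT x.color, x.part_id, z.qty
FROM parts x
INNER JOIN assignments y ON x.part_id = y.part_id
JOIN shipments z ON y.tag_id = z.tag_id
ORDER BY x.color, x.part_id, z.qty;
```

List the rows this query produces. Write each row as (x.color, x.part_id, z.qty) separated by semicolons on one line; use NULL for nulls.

Joins associate left-to-right: parts INNER JOIN assignments on part_id gives 4 intermediate row(s).
Then INNER JOIN `shipments z` on tag_id: keep only rows whose y.tag_id appears in z.

(black, 7, 2); (gold, 6, 21)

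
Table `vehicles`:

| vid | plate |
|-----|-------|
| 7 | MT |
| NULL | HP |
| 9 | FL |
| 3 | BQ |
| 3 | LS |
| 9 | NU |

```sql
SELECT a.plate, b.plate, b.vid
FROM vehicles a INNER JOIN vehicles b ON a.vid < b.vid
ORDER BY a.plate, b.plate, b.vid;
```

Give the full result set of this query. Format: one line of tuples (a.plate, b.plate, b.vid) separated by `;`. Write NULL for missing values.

(BQ, FL, 9); (BQ, MT, 7); (BQ, NU, 9); (LS, FL, 9); (LS, MT, 7); (LS, NU, 9); (MT, FL, 9); (MT, NU, 9)

INNER JOIN keeps only pairs where the ON condition holds.
Matching on a.vid < b.vid. A NULL in a compared column never satisfies the condition.
- a row (vid=7): matches 2 b row(s) → 2 output row(s).
- a row (vid=NULL): no match → dropped.
- a row (vid=9): no match → dropped.
- a row (vid=3): matches 3 b row(s) → 3 output row(s).
- a row (vid=3): matches 3 b row(s) → 3 output row(s).
- a row (vid=9): no match → dropped.
After projecting and ordering:
a.plate | b.plate | b.vid
BQ | FL | 9
BQ | MT | 7
BQ | NU | 9
LS | FL | 9
LS | MT | 7
LS | NU | 9
MT | FL | 9
MT | NU | 9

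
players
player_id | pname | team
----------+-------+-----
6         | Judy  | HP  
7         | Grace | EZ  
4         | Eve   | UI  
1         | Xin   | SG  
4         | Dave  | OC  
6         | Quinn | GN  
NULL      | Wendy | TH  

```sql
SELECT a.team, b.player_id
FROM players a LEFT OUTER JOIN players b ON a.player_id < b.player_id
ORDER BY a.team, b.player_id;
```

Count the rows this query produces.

15

LEFT JOIN keeps every row from `players a`; unmatched rows get NULL for `players b`'s columns.
Matching on a.player_id < b.player_id. A NULL in a compared column never satisfies the condition.
- a row (player_id=6): matches 1 b row(s) → 1 output row(s).
- a row (player_id=7): no match → kept, b columns NULL.
- a row (player_id=4): matches 3 b row(s) → 3 output row(s).
- a row (player_id=1): matches 5 b row(s) → 5 output row(s).
- a row (player_id=4): matches 3 b row(s) → 3 output row(s).
- a row (player_id=6): matches 1 b row(s) → 1 output row(s).
- a row (player_id=NULL): no match → kept, b columns NULL.
Total: 13 matched + 2 padded = 15 rows.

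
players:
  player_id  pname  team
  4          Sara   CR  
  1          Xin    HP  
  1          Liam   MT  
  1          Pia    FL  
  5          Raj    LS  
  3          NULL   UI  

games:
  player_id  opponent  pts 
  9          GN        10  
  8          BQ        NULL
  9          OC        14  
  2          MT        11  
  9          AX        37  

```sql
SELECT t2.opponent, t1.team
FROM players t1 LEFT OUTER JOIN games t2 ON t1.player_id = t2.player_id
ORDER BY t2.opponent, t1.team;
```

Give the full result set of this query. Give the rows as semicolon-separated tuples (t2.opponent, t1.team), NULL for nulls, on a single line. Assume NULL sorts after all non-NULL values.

LEFT JOIN keeps every row from `players`; unmatched rows get NULL for `games`'s columns.
Matching on t1.player_id = t2.player_id.
- t1[0] player_id=4 → no match; kept with NULLs on the t2 side.
- t1[1] player_id=1 → no match; kept with NULLs on the t2 side.
- t1[2] player_id=1 → no match; kept with NULLs on the t2 side.
- t1[3] player_id=1 → no match; kept with NULLs on the t2 side.
- t1[4] player_id=5 → no match; kept with NULLs on the t2 side.
- t1[5] player_id=3 → no match; kept with NULLs on the t2 side.
After projecting and ordering:
t2.opponent | t1.team
NULL | CR
NULL | FL
NULL | HP
NULL | LS
NULL | MT
NULL | UI

(NULL, CR); (NULL, FL); (NULL, HP); (NULL, LS); (NULL, MT); (NULL, UI)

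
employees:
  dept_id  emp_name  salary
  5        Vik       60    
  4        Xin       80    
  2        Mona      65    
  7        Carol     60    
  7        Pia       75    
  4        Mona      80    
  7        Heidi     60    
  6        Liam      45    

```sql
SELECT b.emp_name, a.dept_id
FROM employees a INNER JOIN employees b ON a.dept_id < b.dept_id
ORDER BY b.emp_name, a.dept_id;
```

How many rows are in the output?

24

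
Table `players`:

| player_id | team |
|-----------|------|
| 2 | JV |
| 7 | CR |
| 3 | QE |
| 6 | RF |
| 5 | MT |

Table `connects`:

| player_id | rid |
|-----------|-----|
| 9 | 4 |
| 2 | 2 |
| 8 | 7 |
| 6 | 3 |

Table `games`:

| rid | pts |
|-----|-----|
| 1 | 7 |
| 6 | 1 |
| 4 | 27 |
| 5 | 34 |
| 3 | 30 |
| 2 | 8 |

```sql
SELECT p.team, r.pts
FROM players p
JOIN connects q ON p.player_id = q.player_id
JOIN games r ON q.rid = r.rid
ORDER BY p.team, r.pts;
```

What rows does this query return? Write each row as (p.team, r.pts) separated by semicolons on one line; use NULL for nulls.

Step 1 — p INNER JOIN q on player_id → 2 row(s).
Then INNER JOIN `games r` on rid: keep only rows whose q.rid appears in r.

(JV, 8); (RF, 30)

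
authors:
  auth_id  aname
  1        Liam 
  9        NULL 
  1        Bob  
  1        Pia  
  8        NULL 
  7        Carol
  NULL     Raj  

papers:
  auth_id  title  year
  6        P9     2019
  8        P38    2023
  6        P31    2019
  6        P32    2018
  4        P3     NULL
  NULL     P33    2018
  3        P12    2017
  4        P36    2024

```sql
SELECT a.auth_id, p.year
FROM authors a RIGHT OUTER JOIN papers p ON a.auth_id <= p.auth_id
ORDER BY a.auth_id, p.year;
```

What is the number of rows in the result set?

RIGHT JOIN keeps every row from `papers`; unmatched rows get NULL for `authors`'s columns.
Matching on a.auth_id <= p.auth_id. A NULL in a compared column never satisfies the condition.
Matched pairs: 23; unmatched p rows kept: 1.
Total: 23 matched + 1 padded = 24 rows.

24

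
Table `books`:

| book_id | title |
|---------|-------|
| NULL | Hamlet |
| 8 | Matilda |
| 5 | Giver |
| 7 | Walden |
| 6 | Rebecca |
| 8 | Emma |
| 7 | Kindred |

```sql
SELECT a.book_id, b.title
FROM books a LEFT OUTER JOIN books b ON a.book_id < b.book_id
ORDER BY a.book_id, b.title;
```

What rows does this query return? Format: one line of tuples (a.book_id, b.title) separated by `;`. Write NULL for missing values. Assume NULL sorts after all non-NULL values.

(5, Emma); (5, Kindred); (5, Matilda); (5, Rebecca); (5, Walden); (6, Emma); (6, Kindred); (6, Matilda); (6, Walden); (7, Emma); (7, Emma); (7, Matilda); (7, Matilda); (8, NULL); (8, NULL); (NULL, NULL)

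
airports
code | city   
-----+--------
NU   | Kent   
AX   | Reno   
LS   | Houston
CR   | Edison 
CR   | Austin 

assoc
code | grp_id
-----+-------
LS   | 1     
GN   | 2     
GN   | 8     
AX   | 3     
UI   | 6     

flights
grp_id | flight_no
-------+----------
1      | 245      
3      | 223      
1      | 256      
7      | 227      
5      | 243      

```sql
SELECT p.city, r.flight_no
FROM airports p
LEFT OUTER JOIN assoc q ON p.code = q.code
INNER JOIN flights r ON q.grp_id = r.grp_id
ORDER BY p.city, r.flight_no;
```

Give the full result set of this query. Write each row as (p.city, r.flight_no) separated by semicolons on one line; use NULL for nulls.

(Houston, 245); (Houston, 256); (Reno, 223)

Step 1 — p LEFT JOIN q on code → 5 row(s).
Then INNER JOIN `flights r` on grp_id: keep only rows whose q.grp_id appears in r.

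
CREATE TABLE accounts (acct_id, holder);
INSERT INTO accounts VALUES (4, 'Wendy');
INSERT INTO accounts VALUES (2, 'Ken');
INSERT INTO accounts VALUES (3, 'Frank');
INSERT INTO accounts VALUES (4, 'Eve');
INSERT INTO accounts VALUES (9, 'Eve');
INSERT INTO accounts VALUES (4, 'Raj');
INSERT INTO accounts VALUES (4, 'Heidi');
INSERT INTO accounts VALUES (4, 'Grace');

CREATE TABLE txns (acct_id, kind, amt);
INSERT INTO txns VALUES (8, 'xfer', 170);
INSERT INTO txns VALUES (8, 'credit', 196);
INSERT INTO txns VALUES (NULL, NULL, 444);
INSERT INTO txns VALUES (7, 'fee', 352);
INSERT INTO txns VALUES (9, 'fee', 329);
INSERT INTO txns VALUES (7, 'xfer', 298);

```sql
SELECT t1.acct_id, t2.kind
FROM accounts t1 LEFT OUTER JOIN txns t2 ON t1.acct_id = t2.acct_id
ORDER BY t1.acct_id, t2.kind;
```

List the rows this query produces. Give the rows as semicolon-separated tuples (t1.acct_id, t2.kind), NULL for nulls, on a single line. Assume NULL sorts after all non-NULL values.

(2, NULL); (3, NULL); (4, NULL); (4, NULL); (4, NULL); (4, NULL); (4, NULL); (9, fee)

LEFT JOIN keeps every row from `accounts`; unmatched rows get NULL for `txns`'s columns.
Matching on t1.acct_id = t2.acct_id. A NULL in a compared column never satisfies the condition.
- t1[0] acct_id=4 → no match; kept with NULLs on the t2 side.
- t1[1] acct_id=2 → no match; kept with NULLs on the t2 side.
- t1[2] acct_id=3 → no match; kept with NULLs on the t2 side.
- t1[3] acct_id=4 → no match; kept with NULLs on the t2 side.
- t1[4] acct_id=9 → 1 match(es) in t2 → 1 row(s).
- t1[5] acct_id=4 → no match; kept with NULLs on the t2 side.
- t1[6] acct_id=4 → no match; kept with NULLs on the t2 side.
- t1[7] acct_id=4 → no match; kept with NULLs on the t2 side.
After projecting and ordering:
t1.acct_id | t2.kind
2 | NULL
3 | NULL
4 | NULL
4 | NULL
4 | NULL
4 | NULL
4 | NULL
9 | fee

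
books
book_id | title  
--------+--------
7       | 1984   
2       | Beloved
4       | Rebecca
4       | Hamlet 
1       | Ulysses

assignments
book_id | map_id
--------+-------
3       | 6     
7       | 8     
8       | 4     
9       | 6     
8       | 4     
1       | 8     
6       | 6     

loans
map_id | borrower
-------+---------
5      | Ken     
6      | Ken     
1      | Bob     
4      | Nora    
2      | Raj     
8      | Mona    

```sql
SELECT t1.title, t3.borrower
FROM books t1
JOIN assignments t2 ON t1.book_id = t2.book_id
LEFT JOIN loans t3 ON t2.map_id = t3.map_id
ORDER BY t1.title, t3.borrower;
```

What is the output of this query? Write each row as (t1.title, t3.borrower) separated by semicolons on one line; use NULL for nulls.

Evaluate left to right. First `books t1 INNER JOIN assignments t2` on book_id: 2 row(s).
Then LEFT JOIN `loans t3` on map_id: each of those 2 rows is kept; rows whose t2.map_id has no match in t3 get NULL for t3's columns.

(1984, Mona); (Ulysses, Mona)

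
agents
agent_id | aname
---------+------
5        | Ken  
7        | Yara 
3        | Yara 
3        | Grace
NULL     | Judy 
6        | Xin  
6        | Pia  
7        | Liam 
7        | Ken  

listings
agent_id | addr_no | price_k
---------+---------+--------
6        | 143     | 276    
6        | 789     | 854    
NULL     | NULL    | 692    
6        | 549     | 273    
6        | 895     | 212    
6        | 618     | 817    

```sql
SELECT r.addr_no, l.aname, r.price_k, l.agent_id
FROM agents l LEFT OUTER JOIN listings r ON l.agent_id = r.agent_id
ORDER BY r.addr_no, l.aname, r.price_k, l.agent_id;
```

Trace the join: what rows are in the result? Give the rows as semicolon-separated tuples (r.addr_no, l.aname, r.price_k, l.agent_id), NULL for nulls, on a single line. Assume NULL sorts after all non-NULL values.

(143, Pia, 276, 6); (143, Xin, 276, 6); (549, Pia, 273, 6); (549, Xin, 273, 6); (618, Pia, 817, 6); (618, Xin, 817, 6); (789, Pia, 854, 6); (789, Xin, 854, 6); (895, Pia, 212, 6); (895, Xin, 212, 6); (NULL, Grace, NULL, 3); (NULL, Judy, NULL, NULL); (NULL, Ken, NULL, 5); (NULL, Ken, NULL, 7); (NULL, Liam, NULL, 7); (NULL, Yara, NULL, 3); (NULL, Yara, NULL, 7)

LEFT JOIN keeps every row from `agents`; unmatched rows get NULL for `listings`'s columns.
Matching on l.agent_id = r.agent_id. A NULL in a compared column never satisfies the condition.
Matched pairs: 10; unmatched l rows kept: 7.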